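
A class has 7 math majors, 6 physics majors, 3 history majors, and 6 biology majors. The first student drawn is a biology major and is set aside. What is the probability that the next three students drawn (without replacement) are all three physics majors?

With the first student removed, 6 physics majors remain out of 21.
P = 6/21 × 5/20 × 4/19 = 120/7980 = 2/133.

2/133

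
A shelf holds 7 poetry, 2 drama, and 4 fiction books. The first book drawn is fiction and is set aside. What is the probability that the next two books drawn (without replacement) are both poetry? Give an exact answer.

With the first book removed, 7 poetry remain out of 12.
P = 7/12 × 6/11 = 42/132 = 7/22.

7/22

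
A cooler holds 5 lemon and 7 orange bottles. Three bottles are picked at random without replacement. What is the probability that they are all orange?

P = 7/12 × 6/11 × 5/10 = 210/1320 = 7/44.

7/44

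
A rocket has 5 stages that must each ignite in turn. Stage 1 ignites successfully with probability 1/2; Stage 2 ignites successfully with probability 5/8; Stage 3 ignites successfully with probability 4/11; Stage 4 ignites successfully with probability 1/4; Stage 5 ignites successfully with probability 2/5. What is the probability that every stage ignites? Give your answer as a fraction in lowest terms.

The events are sequential, so multiply the conditional probabilities:
P = 1/2 × 5/8 × 4/11 × 1/4 × 2/5 = 40/3520 = 1/88.

1/88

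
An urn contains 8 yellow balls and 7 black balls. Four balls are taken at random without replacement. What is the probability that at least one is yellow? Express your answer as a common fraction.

P(no yellow) = 7/15 × 6/14 × 5/13 × 4/12 = 840/32760 = 1/39.
P(at least one) = 1 − 1/39 = 38/39.

38/39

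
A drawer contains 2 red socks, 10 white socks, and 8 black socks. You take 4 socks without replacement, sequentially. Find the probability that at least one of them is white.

309/323

P(no white) = 10/20 × 9/19 × 8/18 × 7/17 = 5040/116280 = 14/323.
P(at least one) = 1 − 14/323 = 309/323.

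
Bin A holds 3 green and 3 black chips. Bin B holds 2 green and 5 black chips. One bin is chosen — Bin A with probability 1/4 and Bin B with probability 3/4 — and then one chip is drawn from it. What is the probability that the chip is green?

19/56

From Bin A: P(green) = 3/6.
From Bin B: P(green) = 2/7.
Total probability = (1/4)(3/6) + (3/4)(2/7) = 19/56.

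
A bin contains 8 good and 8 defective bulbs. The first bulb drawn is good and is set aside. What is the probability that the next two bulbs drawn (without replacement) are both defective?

4/15

After the first draw, 8 of the remaining 15 bulbs are defective.
P = 8/15 × 7/14 = 56/210 = 4/15.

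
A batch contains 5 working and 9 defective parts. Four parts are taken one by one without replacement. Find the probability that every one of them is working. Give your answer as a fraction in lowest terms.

P = 5/14 × 4/13 × 3/12 × 2/11 = 120/24024 = 5/1001.

5/1001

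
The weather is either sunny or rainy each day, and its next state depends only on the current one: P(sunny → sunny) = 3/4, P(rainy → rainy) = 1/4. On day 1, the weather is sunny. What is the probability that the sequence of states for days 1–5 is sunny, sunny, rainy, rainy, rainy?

Day 1 is given. For each transition, use the conditional probability from the current state:
P(sunny | sunny) = 3/4; P(rainy | sunny) = 1/4; P(rainy | rainy) = 1/4; P(rainy | rainy) = 1/4.
P = 3/4 × 1/4 × 1/4 × 1/4 = 3/256.

3/256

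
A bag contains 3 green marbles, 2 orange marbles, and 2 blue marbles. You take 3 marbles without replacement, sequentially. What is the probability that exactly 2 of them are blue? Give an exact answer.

One ordering (blue drawn first) has probability 2/7 × 1/6 × 5/5 = 10/210 = 1/21.
There are C(3,2) = 3 such orderings, each equally likely, so P = 3 × 1/21 = 1/7.

1/7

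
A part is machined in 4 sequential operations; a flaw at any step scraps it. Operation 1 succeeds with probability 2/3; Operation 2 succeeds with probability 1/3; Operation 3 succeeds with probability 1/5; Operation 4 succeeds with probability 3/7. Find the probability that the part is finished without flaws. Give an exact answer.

2/105

Each stage is reached only if all earlier stages succeed, so
P = 2/3 × 1/3 × 1/5 × 3/7 = 6/315 = 2/105.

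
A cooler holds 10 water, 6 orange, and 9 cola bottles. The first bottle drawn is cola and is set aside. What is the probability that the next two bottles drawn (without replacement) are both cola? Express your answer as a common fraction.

7/69

With the first bottle removed, 8 cola remain out of 24.
P = 8/24 × 7/23 = 56/552 = 7/69.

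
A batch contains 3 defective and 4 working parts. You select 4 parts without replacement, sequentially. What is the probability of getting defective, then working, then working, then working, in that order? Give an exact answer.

Each draw changes the counts, so multiply the conditional probabilities along the sequence:
P = 3/7 × 4/6 × 3/5 × 2/4 = 72/840 = 3/35.

3/35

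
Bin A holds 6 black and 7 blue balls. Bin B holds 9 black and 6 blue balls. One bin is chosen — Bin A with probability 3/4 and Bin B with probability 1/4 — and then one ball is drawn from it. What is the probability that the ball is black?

129/260

From Bin A: P(black) = 6/13.
From Bin B: P(black) = 9/15.
Total probability = (3/4)(6/13) + (1/4)(9/15) = 129/260.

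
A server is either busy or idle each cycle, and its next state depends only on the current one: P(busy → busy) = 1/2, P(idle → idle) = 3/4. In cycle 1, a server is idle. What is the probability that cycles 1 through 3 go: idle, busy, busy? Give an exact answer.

Cycle 1 is given. For each transition, use the conditional probability from the current state:
P(busy | idle) = 1/4; P(busy | busy) = 1/2.
P = 1/4 × 1/2 = 1/8.

1/8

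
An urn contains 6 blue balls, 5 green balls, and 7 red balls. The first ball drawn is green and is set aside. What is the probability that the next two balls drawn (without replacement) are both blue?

15/136

With the first ball removed, 6 blue remain out of 17.
P = 6/17 × 5/16 = 30/272 = 15/136.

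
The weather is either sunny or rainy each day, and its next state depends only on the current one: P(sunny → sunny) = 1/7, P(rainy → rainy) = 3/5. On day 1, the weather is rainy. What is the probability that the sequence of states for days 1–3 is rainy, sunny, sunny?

2/35

Day 1 is given. For each transition, use the conditional probability from the current state:
P(sunny | rainy) = 2/5; P(sunny | sunny) = 1/7.
P = 2/5 × 1/7 = 2/35.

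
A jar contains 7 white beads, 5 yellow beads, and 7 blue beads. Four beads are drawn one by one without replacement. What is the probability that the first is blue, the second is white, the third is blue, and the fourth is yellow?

Each draw changes the counts, so multiply the conditional probabilities along the sequence:
P = 7/19 × 7/18 × 6/17 × 5/16 = 1470/93024 = 245/15504.

245/15504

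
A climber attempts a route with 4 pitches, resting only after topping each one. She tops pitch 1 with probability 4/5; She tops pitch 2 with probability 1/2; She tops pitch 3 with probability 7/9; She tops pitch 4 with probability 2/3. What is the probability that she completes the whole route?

Multiplying along the chain,
P = 4/5 × 1/2 × 7/9 × 2/3 = 56/270 = 28/135.

28/135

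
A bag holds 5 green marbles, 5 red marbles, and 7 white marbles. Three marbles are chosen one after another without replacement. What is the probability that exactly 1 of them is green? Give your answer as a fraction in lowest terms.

33/68

One ordering (green drawn first) has probability 5/17 × 12/16 × 11/15 = 660/4080 = 11/68.
There are C(3,1) = 3 such orderings, each equally likely, so P = 3 × 11/68 = 33/68.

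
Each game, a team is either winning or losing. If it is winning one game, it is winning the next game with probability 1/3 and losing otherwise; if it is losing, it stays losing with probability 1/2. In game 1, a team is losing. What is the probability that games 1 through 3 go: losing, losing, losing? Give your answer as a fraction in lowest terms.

Game 1 is given. For each transition, use the conditional probability from the current state:
P(losing | losing) = 1/2; P(losing | losing) = 1/2.
P = 1/2 × 1/2 = 1/4.

1/4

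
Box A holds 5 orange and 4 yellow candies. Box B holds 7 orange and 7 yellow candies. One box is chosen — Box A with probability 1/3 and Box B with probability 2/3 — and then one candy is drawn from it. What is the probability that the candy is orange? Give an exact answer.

14/27

From Box A: P(orange) = 5/9.
From Box B: P(orange) = 7/14.
Total probability = (1/3)(5/9) + (2/3)(7/14) = 14/27.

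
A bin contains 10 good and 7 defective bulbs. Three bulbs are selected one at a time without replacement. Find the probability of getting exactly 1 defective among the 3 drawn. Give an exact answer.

One ordering (defective drawn first) has probability 7/17 × 10/16 × 9/15 = 630/4080 = 21/136.
There are C(3,1) = 3 such orderings, each equally likely, so P = 3 × 21/136 = 63/136.

63/136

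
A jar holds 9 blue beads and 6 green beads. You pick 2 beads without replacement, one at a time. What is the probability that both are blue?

P(every draw is blue) = 9/15 × 8/14 = 72/210 = 12/35.

12/35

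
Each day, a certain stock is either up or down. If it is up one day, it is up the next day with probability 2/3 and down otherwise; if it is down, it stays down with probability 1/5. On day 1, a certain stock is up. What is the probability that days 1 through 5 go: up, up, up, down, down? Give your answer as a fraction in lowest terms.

Day 1 is given. For each transition, use the conditional probability from the current state:
P(up | up) = 2/3; P(up | up) = 2/3; P(down | up) = 1/3; P(down | down) = 1/5.
P = 2/3 × 2/3 × 1/3 × 1/5 = 4/135.

4/135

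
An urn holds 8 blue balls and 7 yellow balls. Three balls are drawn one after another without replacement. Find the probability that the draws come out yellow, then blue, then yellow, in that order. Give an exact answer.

8/65

Each draw changes the counts, so multiply the conditional probabilities along the sequence:
P = 7/15 × 8/14 × 6/13 = 336/2730 = 8/65.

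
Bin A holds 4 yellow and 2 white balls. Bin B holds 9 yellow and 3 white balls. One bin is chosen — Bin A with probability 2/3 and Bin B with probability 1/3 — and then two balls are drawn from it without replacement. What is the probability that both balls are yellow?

74/165

From Bin A: P(both yellow) = (4/6)(3/5) = 2/5.
From Bin B: P(both yellow) = (9/12)(8/11) = 6/11.
Total probability = (2/3)(2/5) + (1/3)(6/11) = 74/165.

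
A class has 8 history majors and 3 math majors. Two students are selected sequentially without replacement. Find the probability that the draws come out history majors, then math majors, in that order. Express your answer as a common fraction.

12/55

Multiply the probability of each draw given the previous ones:
P = 8/11 × 3/10 = 24/110 = 12/55.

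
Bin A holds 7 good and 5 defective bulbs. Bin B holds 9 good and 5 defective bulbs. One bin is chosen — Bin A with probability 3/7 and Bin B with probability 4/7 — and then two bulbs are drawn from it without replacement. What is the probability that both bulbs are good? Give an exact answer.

5079/14014

From Bin A: P(both good) = (7/12)(6/11) = 7/22.
From Bin B: P(both good) = (9/14)(8/13) = 36/91.
Total probability = (3/7)(7/22) + (4/7)(36/91) = 5079/14014.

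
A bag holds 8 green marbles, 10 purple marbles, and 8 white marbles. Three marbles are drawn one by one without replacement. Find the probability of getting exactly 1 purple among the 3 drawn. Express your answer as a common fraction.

One ordering (purple drawn first) has probability 10/26 × 16/25 × 15/24 = 2400/15600 = 2/13.
There are C(3,1) = 3 such orderings, each equally likely, so P = 3 × 2/13 = 6/13.

6/13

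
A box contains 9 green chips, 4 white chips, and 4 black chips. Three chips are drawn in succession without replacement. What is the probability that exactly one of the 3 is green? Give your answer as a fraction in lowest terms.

63/170

One ordering (green drawn first) has probability 9/17 × 8/16 × 7/15 = 504/4080 = 21/170.
There are C(3,1) = 3 such orderings, each equally likely, so P = 3 × 21/170 = 63/170.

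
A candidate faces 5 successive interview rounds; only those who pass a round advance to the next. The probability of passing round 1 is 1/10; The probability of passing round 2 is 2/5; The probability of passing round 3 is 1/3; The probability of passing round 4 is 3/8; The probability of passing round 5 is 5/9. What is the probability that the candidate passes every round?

1/360

Each stage is reached only if all earlier stages succeed, so
P = 1/10 × 2/5 × 1/3 × 3/8 × 5/9 = 30/10800 = 1/360.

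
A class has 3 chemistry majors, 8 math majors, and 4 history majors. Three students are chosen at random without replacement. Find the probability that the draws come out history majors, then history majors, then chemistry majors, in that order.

Each draw changes the counts, so multiply the conditional probabilities along the sequence:
P = 4/15 × 3/14 × 3/13 = 36/2730 = 6/455.

6/455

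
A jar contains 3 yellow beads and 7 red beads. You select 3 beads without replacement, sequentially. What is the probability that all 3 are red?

P(every draw is red) = 7/10 × 6/9 × 5/8 = 210/720 = 7/24.

7/24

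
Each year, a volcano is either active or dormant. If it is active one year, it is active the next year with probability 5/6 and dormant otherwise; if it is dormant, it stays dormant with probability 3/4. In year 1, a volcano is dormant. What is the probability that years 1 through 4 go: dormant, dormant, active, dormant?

1/32

Year 1 is given. For each transition, use the conditional probability from the current state:
P(dormant | dormant) = 3/4; P(active | dormant) = 1/4; P(dormant | active) = 1/6.
P = 3/4 × 1/4 × 1/6 = 3/96 = 1/32.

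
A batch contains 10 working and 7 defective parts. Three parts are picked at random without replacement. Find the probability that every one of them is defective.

P(all defective) = 7/17 × 6/16 × 5/15 = 210/4080 = 7/136.

7/136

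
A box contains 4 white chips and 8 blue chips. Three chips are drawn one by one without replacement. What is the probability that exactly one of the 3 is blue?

One ordering (blue drawn first) has probability 8/12 × 4/11 × 3/10 = 96/1320 = 4/55.
There are C(3,1) = 3 such orderings, each equally likely, so P = 3 × 4/55 = 12/55.

12/55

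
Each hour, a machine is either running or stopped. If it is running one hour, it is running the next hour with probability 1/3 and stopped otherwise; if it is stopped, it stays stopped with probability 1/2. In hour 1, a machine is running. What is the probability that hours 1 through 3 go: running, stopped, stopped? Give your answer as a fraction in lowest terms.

Hour 1 is given. For each transition, use the conditional probability from the current state:
P(stopped | running) = 2/3; P(stopped | stopped) = 1/2.
P = 2/3 × 1/2 = 2/6 = 1/3.

1/3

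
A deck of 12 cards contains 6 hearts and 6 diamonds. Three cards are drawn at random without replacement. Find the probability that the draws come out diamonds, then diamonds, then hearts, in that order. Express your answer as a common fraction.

3/22

Multiply the probability of each draw given the previous ones:
P = 6/12 × 5/11 × 6/10 = 180/1320 = 3/22.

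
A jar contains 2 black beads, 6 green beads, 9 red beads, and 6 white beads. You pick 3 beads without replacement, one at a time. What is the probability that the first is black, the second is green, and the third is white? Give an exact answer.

12/1771

Multiply the probability of each draw given the previous ones:
P = 2/23 × 6/22 × 6/21 = 72/10626 = 12/1771.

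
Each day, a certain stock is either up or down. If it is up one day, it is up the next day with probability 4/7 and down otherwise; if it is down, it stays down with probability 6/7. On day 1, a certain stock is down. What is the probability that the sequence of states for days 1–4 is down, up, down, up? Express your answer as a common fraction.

3/343

Day 1 is given. For each transition, use the conditional probability from the current state:
P(up | down) = 1/7; P(down | up) = 3/7; P(up | down) = 1/7.
P = 1/7 × 3/7 × 1/7 = 3/343.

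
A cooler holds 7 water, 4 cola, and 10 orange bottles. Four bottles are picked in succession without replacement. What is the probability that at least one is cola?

103/171

P(no cola) = 17/21 × 16/20 × 15/19 × 14/18 = 57120/143640 = 68/171.
P(at least one) = 1 − 68/171 = 103/171.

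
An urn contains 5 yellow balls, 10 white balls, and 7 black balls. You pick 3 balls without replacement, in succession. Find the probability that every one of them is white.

6/77

P(every draw is white) = 10/22 × 9/21 × 8/20 = 720/9240 = 6/77.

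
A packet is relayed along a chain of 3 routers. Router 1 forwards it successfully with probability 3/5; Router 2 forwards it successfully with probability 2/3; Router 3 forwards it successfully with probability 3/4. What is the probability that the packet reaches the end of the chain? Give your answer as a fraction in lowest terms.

The events are sequential, so multiply the conditional probabilities:
P = 3/5 × 2/3 × 3/4 = 18/60 = 3/10.

3/10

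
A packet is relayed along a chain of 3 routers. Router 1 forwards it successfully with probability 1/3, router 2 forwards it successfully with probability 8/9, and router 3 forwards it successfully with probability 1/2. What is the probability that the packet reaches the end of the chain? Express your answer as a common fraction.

4/27

Multiplying along the chain,
P = 1/3 × 8/9 × 1/2 = 8/54 = 4/27.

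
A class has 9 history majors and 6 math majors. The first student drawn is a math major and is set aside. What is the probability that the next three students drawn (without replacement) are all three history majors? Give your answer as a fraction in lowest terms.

With the first student removed, 9 history majors remain out of 14.
P = 9/14 × 8/13 × 7/12 = 504/2184 = 3/13.

3/13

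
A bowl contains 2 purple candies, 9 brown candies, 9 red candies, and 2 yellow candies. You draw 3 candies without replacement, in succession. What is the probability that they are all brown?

3/55

P = 9/22 × 8/21 × 7/20 = 504/9240 = 3/55.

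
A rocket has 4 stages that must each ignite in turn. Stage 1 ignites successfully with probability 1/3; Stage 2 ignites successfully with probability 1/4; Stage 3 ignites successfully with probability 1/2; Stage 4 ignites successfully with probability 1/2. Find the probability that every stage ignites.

Multiplying along the chain,
P = 1/3 × 1/4 × 1/2 × 1/2 = 1/48.

1/48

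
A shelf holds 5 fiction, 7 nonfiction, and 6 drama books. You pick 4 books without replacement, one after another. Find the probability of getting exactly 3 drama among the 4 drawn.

4/51

One ordering (drama drawn first) has probability 6/18 × 5/17 × 4/16 × 12/15 = 1440/73440 = 1/51.
There are C(4,3) = 4 such orderings, each equally likely, so P = 4 × 1/51 = 4/51.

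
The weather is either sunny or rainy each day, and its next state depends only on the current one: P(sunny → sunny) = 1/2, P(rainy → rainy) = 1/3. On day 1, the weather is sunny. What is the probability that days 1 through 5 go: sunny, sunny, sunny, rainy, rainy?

1/24

Day 1 is given. For each transition, use the conditional probability from the current state:
P(sunny | sunny) = 1/2; P(sunny | sunny) = 1/2; P(rainy | sunny) = 1/2; P(rainy | rainy) = 1/3.
P = 1/2 × 1/2 × 1/2 × 1/3 = 1/24.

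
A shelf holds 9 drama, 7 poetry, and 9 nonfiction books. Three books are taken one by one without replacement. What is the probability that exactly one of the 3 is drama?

One ordering (drama drawn first) has probability 9/25 × 16/24 × 15/23 = 2160/13800 = 18/115.
There are C(3,1) = 3 such orderings, each equally likely, so P = 3 × 18/115 = 54/115.

54/115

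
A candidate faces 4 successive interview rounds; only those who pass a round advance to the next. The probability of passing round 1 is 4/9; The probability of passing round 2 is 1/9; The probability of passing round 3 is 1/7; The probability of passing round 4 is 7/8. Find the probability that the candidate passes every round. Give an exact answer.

Each stage is reached only if all earlier stages succeed, so
P = 4/9 × 1/9 × 1/7 × 7/8 = 28/4536 = 1/162.

1/162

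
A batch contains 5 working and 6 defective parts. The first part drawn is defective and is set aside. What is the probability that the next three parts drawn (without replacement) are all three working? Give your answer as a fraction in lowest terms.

1/12

With the first part removed, 5 working remain out of 10.
P = 5/10 × 4/9 × 3/8 = 60/720 = 1/12.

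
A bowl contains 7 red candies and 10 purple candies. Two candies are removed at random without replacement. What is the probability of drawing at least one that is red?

91/136

P(no red) = 10/17 × 9/16 = 90/272 = 45/136.
P(at least one) = 1 − 45/136 = 91/136.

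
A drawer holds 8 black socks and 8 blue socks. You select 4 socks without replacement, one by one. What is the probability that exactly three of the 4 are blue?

One ordering (blue drawn first) has probability 8/16 × 7/15 × 6/14 × 8/13 = 2688/43680 = 4/65.
There are C(4,3) = 4 such orderings, each equally likely, so P = 4 × 4/65 = 16/65.

16/65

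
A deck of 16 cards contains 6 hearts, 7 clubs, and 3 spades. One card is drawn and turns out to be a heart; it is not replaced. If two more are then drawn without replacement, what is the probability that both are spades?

With the first card removed, 3 spades remain out of 15.
P = 3/15 × 2/14 = 6/210 = 1/35.

1/35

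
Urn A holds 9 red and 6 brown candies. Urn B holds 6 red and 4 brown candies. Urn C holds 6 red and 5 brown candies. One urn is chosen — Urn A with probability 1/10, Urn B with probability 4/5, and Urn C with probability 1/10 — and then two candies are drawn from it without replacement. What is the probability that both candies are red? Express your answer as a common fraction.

3791/11550

From Urn A: P(both red) = (9/15)(8/14) = 12/35.
From Urn B: P(both red) = (6/10)(5/9) = 1/3.
From Urn C: P(both red) = (6/11)(5/10) = 3/11.
Total probability = (1/10)(12/35) + (4/5)(1/3) + (1/10)(3/11) = 3791/11550.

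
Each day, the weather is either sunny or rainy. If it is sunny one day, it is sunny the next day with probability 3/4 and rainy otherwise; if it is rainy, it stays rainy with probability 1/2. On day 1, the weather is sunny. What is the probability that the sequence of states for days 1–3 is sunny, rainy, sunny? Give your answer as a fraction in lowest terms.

Day 1 is given. For each transition, use the conditional probability from the current state:
P(rainy | sunny) = 1/4; P(sunny | rainy) = 1/2.
P = 1/4 × 1/2 = 1/8.

1/8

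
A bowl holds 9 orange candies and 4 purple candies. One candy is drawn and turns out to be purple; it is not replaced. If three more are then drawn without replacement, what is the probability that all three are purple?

With the first candy removed, 3 purple remain out of 12.
P = 3/12 × 2/11 × 1/10 = 6/1320 = 1/220.

1/220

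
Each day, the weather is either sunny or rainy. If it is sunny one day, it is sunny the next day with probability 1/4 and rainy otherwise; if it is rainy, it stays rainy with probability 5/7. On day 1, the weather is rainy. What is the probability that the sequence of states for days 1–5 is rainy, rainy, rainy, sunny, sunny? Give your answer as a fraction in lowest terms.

25/686

Day 1 is given. For each transition, use the conditional probability from the current state:
P(rainy | rainy) = 5/7; P(rainy | rainy) = 5/7; P(sunny | rainy) = 2/7; P(sunny | sunny) = 1/4.
P = 5/7 × 5/7 × 2/7 × 1/4 = 50/1372 = 25/686.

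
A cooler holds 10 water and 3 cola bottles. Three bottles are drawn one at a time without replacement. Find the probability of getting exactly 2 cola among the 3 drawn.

15/143

One ordering (cola drawn first) has probability 3/13 × 2/12 × 10/11 = 60/1716 = 5/143.
There are C(3,2) = 3 such orderings, each equally likely, so P = 3 × 5/143 = 15/143.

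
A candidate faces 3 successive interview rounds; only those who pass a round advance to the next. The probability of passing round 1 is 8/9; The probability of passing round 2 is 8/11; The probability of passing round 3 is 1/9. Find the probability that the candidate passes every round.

64/891

Multiplying along the chain,
P = 8/9 × 8/11 × 1/9 = 64/891.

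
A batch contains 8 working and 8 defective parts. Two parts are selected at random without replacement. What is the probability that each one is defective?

P = 8/16 × 7/15 = 56/240 = 7/30.

7/30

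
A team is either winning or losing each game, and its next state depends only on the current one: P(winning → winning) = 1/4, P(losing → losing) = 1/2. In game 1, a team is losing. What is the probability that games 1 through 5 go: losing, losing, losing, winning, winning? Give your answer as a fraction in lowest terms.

1/32

Game 1 is given. For each transition, use the conditional probability from the current state:
P(losing | losing) = 1/2; P(losing | losing) = 1/2; P(winning | losing) = 1/2; P(winning | winning) = 1/4.
P = 1/2 × 1/2 × 1/2 × 1/4 = 1/32.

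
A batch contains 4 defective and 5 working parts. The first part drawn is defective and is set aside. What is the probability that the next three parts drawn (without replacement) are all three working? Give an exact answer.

With the first part removed, 5 working remain out of 8.
P = 5/8 × 4/7 × 3/6 = 60/336 = 5/28.

5/28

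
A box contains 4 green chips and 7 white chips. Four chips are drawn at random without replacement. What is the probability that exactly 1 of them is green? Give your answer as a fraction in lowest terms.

14/33

One ordering (green drawn first) has probability 4/11 × 7/10 × 6/9 × 5/8 = 840/7920 = 7/66.
There are C(4,1) = 4 such orderings, each equally likely, so P = 4 × 7/66 = 14/33.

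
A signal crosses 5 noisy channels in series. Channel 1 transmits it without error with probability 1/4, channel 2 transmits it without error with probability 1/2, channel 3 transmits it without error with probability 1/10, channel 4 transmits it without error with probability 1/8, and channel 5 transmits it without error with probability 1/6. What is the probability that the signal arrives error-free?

Each stage is reached only if all earlier stages succeed, so
P = 1/4 × 1/2 × 1/10 × 1/8 × 1/6 = 1/3840.

1/3840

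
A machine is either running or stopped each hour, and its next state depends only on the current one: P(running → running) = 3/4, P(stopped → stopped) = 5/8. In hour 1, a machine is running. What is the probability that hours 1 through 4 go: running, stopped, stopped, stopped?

25/256

Hour 1 is given. For each transition, use the conditional probability from the current state:
P(stopped | running) = 1/4; P(stopped | stopped) = 5/8; P(stopped | stopped) = 5/8.
P = 1/4 × 5/8 × 5/8 = 25/256.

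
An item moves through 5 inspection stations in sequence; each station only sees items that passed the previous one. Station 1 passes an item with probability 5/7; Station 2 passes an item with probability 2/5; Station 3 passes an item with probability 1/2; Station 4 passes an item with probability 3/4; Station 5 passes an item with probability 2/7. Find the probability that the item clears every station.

Each stage is reached only if all earlier stages succeed, so
P = 5/7 × 2/5 × 1/2 × 3/4 × 2/7 = 60/1960 = 3/98.

3/98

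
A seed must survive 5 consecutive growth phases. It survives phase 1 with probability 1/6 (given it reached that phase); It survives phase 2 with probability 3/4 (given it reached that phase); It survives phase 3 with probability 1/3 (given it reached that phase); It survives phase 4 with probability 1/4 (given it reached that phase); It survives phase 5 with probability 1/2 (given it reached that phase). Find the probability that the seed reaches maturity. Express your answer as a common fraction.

Multiplying along the chain,
P = 1/6 × 3/4 × 1/3 × 1/4 × 1/2 = 3/576 = 1/192.

1/192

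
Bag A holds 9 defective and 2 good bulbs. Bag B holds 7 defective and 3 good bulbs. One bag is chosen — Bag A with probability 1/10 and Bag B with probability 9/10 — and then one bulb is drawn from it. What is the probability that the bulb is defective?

783/1100

From Bag A: P(defective) = 9/11.
From Bag B: P(defective) = 7/10.
Total probability = (1/10)(9/11) + (9/10)(7/10) = 783/1100.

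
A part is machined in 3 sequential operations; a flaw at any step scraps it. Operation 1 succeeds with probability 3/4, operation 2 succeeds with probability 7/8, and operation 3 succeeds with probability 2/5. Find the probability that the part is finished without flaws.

The events are sequential, so multiply the conditional probabilities:
P = 3/4 × 7/8 × 2/5 = 42/160 = 21/80.

21/80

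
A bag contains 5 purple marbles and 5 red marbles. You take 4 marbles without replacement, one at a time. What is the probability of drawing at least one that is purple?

P(no purple) = 5/10 × 4/9 × 3/8 × 2/7 = 120/5040 = 1/42.
P(at least one) = 1 − 1/42 = 41/42.

41/42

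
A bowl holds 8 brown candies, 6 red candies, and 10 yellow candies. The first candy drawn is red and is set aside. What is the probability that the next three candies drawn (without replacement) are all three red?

10/1771

After the first draw, 5 of the remaining 23 candies are red.
P = 5/23 × 4/22 × 3/21 = 60/10626 = 10/1771.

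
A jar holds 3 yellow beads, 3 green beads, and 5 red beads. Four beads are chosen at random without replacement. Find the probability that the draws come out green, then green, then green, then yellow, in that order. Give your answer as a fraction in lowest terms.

Chain rule:
P = 3/11 × 2/10 × 1/9 × 3/8 = 18/7920 = 1/440.

1/440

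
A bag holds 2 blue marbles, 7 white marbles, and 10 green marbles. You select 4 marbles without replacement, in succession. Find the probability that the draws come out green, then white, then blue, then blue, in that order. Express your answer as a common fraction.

35/23256

Chain rule:
P = 10/19 × 7/18 × 2/17 × 1/16 = 140/93024 = 35/23256.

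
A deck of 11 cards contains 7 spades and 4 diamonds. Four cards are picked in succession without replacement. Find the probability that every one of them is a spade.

7/66

P = 7/11 × 6/10 × 5/9 × 4/8 = 840/7920 = 7/66.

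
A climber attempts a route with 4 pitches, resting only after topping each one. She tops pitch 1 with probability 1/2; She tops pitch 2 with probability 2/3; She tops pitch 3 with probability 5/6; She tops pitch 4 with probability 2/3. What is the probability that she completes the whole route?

5/27

Multiplying along the chain,
P = 1/2 × 2/3 × 5/6 × 2/3 = 20/108 = 5/27.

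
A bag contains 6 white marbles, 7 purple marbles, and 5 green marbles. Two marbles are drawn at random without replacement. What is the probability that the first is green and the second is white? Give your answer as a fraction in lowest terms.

5/51

Each draw changes the counts, so multiply the conditional probabilities along the sequence:
P = 5/18 × 6/17 = 30/306 = 5/51.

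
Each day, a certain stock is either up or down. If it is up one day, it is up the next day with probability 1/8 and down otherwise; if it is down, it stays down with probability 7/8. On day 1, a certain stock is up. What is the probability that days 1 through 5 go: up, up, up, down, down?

Day 1 is given. For each transition, use the conditional probability from the current state:
P(up | up) = 1/8; P(up | up) = 1/8; P(down | up) = 7/8; P(down | down) = 7/8.
P = 1/8 × 1/8 × 7/8 × 7/8 = 49/4096.

49/4096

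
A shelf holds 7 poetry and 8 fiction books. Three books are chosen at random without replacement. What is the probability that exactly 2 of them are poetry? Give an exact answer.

24/65

One ordering (poetry drawn first) has probability 7/15 × 6/14 × 8/13 = 336/2730 = 8/65.
There are C(3,2) = 3 such orderings, each equally likely, so P = 3 × 8/65 = 24/65.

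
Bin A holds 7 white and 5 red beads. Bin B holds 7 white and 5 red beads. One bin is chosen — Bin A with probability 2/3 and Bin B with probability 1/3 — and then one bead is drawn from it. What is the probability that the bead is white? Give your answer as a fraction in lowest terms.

From Bin A: P(white) = 7/12.
From Bin B: P(white) = 7/12.
Total probability = (2/3)(7/12) + (1/3)(7/12) = 7/12.

7/12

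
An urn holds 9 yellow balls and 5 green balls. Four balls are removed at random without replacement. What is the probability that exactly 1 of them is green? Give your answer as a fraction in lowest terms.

60/143

One ordering (green drawn first) has probability 5/14 × 9/13 × 8/12 × 7/11 = 2520/24024 = 15/143.
There are C(4,1) = 4 such orderings, each equally likely, so P = 4 × 15/143 = 60/143.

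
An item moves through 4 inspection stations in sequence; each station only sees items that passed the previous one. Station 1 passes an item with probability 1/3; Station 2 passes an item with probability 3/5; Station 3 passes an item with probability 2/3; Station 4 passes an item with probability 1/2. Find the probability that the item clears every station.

The events are sequential, so multiply the conditional probabilities:
P = 1/3 × 3/5 × 2/3 × 1/2 = 6/90 = 1/15.

1/15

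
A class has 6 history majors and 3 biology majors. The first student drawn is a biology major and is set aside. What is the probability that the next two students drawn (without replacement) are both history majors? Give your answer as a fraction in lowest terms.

15/28

With the first student removed, 6 history majors remain out of 8.
P = 6/8 × 5/7 = 30/56 = 15/28.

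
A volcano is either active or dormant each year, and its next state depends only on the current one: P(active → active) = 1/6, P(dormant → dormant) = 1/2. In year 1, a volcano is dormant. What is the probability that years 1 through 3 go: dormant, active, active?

Year 1 is given. For each transition, use the conditional probability from the current state:
P(active | dormant) = 1/2; P(active | active) = 1/6.
P = 1/2 × 1/6 = 1/12.

1/12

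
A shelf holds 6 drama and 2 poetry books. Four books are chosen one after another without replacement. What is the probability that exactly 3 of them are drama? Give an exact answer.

4/7

One ordering (drama drawn first) has probability 6/8 × 5/7 × 4/6 × 2/5 = 240/1680 = 1/7.
There are C(4,3) = 4 such orderings, each equally likely, so P = 4 × 1/7 = 4/7.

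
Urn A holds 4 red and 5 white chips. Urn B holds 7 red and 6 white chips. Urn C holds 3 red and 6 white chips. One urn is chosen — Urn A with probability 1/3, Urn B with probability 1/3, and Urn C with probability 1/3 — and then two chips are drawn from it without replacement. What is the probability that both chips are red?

From Urn A: P(both red) = (4/9)(3/8) = 1/6.
From Urn B: P(both red) = (7/13)(6/12) = 7/26.
From Urn C: P(both red) = (3/9)(2/8) = 1/12.
Total probability = (1/3)(1/6) + (1/3)(7/26) + (1/3)(1/12) = 9/52.

9/52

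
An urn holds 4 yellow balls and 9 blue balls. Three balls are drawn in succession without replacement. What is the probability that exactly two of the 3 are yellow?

27/143

One ordering (yellow drawn first) has probability 4/13 × 3/12 × 9/11 = 108/1716 = 9/143.
There are C(3,2) = 3 such orderings, each equally likely, so P = 3 × 9/143 = 27/143.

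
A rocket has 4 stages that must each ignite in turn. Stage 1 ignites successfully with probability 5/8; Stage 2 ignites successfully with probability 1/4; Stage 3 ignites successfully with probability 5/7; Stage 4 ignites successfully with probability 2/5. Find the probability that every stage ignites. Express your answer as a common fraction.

The events are sequential, so multiply the conditional probabilities:
P = 5/8 × 1/4 × 5/7 × 2/5 = 50/1120 = 5/112.

5/112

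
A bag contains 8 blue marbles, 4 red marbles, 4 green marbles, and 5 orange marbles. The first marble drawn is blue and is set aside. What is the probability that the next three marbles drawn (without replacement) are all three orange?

After the first draw, 5 of the remaining 20 marbles are orange.
P = 5/20 × 4/19 × 3/18 = 60/6840 = 1/114.

1/114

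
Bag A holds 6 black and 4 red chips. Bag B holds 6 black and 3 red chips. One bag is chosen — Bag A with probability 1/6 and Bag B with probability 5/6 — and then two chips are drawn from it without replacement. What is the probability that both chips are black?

From Bag A: P(both black) = (6/10)(5/9) = 1/3.
From Bag B: P(both black) = (6/9)(5/8) = 5/12.
Total probability = (1/6)(1/3) + (5/6)(5/12) = 29/72.

29/72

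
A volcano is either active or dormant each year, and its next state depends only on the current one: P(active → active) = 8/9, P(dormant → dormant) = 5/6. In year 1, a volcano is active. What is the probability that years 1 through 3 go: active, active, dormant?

8/81

Year 1 is given. For each transition, use the conditional probability from the current state:
P(active | active) = 8/9; P(dormant | active) = 1/9.
P = 8/9 × 1/9 = 8/81.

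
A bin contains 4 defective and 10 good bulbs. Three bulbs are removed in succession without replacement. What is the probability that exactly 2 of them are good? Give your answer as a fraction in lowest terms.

One ordering (good drawn first) has probability 10/14 × 9/13 × 4/12 = 360/2184 = 15/91.
There are C(3,2) = 3 such orderings, each equally likely, so P = 3 × 15/91 = 45/91.

45/91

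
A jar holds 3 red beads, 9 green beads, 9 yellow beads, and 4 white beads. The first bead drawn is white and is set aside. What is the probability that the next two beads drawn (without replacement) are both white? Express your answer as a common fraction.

1/92

With the first bead removed, 3 white remain out of 24.
P = 3/24 × 2/23 = 6/552 = 1/92.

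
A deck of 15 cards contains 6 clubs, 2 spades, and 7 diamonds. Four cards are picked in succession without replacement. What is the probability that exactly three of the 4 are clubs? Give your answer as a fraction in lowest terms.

One ordering (clubs drawn first) has probability 6/15 × 5/14 × 4/13 × 9/12 = 1080/32760 = 3/91.
There are C(4,3) = 4 such orderings, each equally likely, so P = 4 × 3/91 = 12/91.

12/91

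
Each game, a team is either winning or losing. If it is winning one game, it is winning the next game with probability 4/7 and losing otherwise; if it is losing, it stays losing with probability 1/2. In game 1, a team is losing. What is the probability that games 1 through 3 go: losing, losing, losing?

Game 1 is given. For each transition, use the conditional probability from the current state:
P(losing | losing) = 1/2; P(losing | losing) = 1/2.
P = 1/2 × 1/2 = 1/4.

1/4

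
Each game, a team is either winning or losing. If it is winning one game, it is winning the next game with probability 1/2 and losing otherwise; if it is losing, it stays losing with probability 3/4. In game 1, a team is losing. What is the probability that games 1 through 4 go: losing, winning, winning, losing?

Game 1 is given. For each transition, use the conditional probability from the current state:
P(winning | losing) = 1/4; P(winning | winning) = 1/2; P(losing | winning) = 1/2.
P = 1/4 × 1/2 × 1/2 = 1/16.

1/16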